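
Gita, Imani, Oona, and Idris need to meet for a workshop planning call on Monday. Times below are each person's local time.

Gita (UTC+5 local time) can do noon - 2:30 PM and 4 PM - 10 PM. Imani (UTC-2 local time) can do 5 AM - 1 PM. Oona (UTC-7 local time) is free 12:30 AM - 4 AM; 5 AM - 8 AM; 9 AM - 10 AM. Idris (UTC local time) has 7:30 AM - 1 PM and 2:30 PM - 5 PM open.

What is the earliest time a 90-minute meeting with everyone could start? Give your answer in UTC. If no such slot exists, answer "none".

07:30

Gita in UTC: 07:00-09:30, 11:00-17:00 (subtract 5h to convert from UTC+5).
Imani in UTC: 07:00-15:00 (add 2h to convert from UTC-2).
Oona in UTC: 07:30-11:00, 12:00-15:00, 16:00-17:00 (add 7h to convert from UTC-7).
Idris in UTC: 07:30-13:00, 14:30-17:00.
Gita ∩ Imani: 07:00-09:30, 11:00-15:00.
Gita ∩ Imani ∩ Oona: 07:30-09:30, 12:00-15:00.
Gita ∩ Imani ∩ Oona ∩ Idris: 07:30-09:30, 12:00-13:00, 14:30-15:00.
So the common availability across everyone is 07:30-09:30, 12:00-13:00, 14:30-15:00.
The first common window of at least 90 minutes is 07:30-09:30, so the earliest start is 07:30.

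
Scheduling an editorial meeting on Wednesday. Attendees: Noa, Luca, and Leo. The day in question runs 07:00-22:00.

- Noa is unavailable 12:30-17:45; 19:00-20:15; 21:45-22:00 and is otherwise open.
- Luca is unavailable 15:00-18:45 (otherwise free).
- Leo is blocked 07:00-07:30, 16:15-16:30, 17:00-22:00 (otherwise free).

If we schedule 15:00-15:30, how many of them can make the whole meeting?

Noa free: 07:00-12:30, 17:45-19:00, 20:15-21:45 (invert busy blocks within the working day).
Luca free: 07:00-15:00, 18:45-22:00 (invert busy blocks within the working day).
Leo free: 07:30-16:15, 16:30-17:00 (invert busy blocks within the working day).
Leo can make the full 15:00-15:30 slot — that's 1.

1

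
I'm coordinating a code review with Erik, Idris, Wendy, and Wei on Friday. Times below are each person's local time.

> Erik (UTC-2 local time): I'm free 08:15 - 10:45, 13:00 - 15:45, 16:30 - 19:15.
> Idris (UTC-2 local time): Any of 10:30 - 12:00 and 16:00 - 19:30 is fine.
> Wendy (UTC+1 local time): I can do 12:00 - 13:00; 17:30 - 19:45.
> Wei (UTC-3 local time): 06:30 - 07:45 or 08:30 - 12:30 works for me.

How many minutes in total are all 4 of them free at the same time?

0

Erik in UTC: 10:15-12:45, 15:00-17:45, 18:30-21:15 (add 2h to convert from UTC-2).
Idris in UTC: 12:30-14:00, 18:00-21:30 (add 2h to convert from UTC-2).
Wendy in UTC: 11:00-12:00, 16:30-18:45 (subtract 1h to convert from UTC+1).
Wei in UTC: 09:30-10:45, 11:30-15:30 (add 3h to convert from UTC-3).
Erik ∩ Idris: 12:30-12:45, 18:30-21:15.
Erik ∩ Idris ∩ Wendy: 18:30-18:45.
Erik ∩ Idris ∩ Wendy ∩ Wei: ∅.
There is no time when everyone is free.
There is no common window, so the total is 0 minutes.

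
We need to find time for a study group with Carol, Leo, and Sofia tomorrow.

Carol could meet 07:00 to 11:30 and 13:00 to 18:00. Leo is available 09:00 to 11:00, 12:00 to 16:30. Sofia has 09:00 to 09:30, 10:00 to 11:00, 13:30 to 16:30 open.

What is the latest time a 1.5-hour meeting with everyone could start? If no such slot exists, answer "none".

Carol ∩ Leo: 09:00-11:00, 13:00-16:30.
Carol ∩ Leo ∩ Sofia: 09:00-09:30, 10:00-11:00, 13:30-16:30.
The last common window of at least 90 minutes is 13:30-16:30; a 90-minute meeting can start as late as 15:00 and still end by 16:30.

15:00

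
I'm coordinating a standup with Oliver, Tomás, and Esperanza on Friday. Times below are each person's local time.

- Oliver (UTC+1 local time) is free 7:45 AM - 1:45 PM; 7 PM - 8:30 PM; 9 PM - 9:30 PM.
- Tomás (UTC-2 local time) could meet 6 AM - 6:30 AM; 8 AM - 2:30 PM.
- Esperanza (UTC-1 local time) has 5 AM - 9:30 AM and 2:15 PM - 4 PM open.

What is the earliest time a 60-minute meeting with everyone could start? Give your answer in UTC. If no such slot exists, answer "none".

Oliver in UTC: 06:45-12:45, 18:00-19:30, 20:00-20:30 (subtract 1h to convert from UTC+1).
Tomás in UTC: 08:00-08:30, 10:00-16:30 (add 2h to convert from UTC-2).
Esperanza in UTC: 06:00-10:30, 15:15-17:00 (add 1h to convert from UTC-1).
Oliver ∩ Tomás: 08:00-08:30, 10:00-12:45.
Oliver ∩ Tomás ∩ Esperanza: 08:00-08:30, 10:00-10:30.
No common window is at least 60 minutes long.

none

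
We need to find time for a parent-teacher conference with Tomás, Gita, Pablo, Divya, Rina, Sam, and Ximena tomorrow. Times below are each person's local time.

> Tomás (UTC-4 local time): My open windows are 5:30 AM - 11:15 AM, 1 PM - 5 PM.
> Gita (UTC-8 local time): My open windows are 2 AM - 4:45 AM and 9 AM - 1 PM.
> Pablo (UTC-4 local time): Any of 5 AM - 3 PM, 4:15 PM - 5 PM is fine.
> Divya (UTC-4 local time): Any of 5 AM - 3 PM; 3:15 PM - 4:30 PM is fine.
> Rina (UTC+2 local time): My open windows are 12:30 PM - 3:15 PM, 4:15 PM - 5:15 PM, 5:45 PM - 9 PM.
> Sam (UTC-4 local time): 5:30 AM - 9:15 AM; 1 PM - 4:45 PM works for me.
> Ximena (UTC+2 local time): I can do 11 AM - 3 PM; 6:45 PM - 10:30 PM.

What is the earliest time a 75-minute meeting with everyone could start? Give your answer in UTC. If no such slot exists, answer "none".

10:30

Tomás in UTC: 09:30-15:15, 17:00-21:00 (add 4h to convert from UTC-4).
Gita in UTC: 10:00-12:45, 17:00-21:00 (add 8h to convert from UTC-8).
Pablo in UTC: 09:00-19:00, 20:15-21:00 (add 4h to convert from UTC-4).
Divya in UTC: 09:00-19:00, 19:15-20:30 (add 4h to convert from UTC-4).
Rina in UTC: 10:30-13:15, 14:15-15:15, 15:45-19:00 (subtract 2h to convert from UTC+2).
Sam in UTC: 09:30-13:15, 17:00-20:45 (add 4h to convert from UTC-4).
Ximena in UTC: 09:00-13:00, 16:45-20:30 (subtract 2h to convert from UTC+2).
Tomás ∩ Gita: 10:00-12:45, 17:00-21:00.
Tomás ∩ Gita ∩ Pablo: 10:00-12:45, 17:00-19:00, 20:15-21:00.
Tomás ∩ Gita ∩ Pablo ∩ Divya: 10:00-12:45, 17:00-19:00, 20:15-20:30.
Tomás ∩ Gita ∩ Pablo ∩ Divya ∩ Rina: 10:30-12:45, 17:00-19:00.
Tomás ∩ Gita ∩ Pablo ∩ Divya ∩ Rina ∩ Sam: 10:30-12:45, 17:00-19:00.
Tomás ∩ Gita ∩ Pablo ∩ Divya ∩ Rina ∩ Sam ∩ Ximena: 10:30-12:45, 17:00-19:00.
The first common window of at least 75 minutes is 10:30-12:45, so the earliest start is 10:30.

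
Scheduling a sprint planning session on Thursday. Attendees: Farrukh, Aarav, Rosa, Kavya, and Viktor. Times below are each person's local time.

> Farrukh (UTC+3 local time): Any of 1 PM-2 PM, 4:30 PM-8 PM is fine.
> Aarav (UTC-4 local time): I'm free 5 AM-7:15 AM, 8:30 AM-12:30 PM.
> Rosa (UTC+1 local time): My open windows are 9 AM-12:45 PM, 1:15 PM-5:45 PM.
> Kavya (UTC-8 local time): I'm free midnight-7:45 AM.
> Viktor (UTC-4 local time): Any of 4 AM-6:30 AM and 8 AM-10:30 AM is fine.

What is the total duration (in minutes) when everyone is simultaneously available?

Farrukh in UTC: 10:00-11:00, 13:30-17:00 (subtract 3h to convert from UTC+3).
Aarav in UTC: 09:00-11:15, 12:30-16:30 (add 4h to convert from UTC-4).
Rosa in UTC: 08:00-11:45, 12:15-16:45 (subtract 1h to convert from UTC+1).
Kavya in UTC: 08:00-15:45 (add 8h to convert from UTC-8).
Viktor in UTC: 08:00-10:30, 12:00-14:30 (add 4h to convert from UTC-4).
Farrukh ∩ Aarav: 10:00-11:00, 13:30-16:30.
Farrukh ∩ Aarav ∩ Rosa: 10:00-11:00, 13:30-16:30.
Farrukh ∩ Aarav ∩ Rosa ∩ Kavya: 10:00-11:00, 13:30-15:45.
Farrukh ∩ Aarav ∩ Rosa ∩ Kavya ∩ Viktor: 10:00-10:30, 13:30-14:30.
So the common availability across everyone is 10:00-10:30, 13:30-14:30.
Summing the common windows: 30 + 60 = 90 minutes.

90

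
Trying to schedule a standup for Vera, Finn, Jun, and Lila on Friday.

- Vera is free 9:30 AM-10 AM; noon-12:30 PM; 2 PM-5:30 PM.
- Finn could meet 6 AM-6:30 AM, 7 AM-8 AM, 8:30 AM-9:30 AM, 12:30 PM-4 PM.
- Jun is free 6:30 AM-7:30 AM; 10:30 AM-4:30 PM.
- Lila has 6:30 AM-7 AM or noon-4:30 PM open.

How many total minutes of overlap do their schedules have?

Vera ∩ Finn: 14:00-16:00.
Vera ∩ Finn ∩ Jun: 14:00-16:00.
Vera ∩ Finn ∩ Jun ∩ Lila: 14:00-16:00.
That's a single block of 120 minutes.

120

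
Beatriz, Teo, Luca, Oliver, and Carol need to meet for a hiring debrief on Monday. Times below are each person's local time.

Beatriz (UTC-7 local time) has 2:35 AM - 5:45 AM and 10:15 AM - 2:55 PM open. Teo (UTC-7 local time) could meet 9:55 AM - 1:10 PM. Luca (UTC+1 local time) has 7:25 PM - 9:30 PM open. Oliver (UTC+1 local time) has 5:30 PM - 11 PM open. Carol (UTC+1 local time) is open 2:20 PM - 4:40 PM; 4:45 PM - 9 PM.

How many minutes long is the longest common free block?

95

Beatriz in UTC: 09:35-12:45, 17:15-21:55 (add 7h to convert from UTC-7).
Teo in UTC: 16:55-20:10 (add 7h to convert from UTC-7).
Luca in UTC: 18:25-20:30 (subtract 1h to convert from UTC+1).
Oliver in UTC: 16:30-22:00 (subtract 1h to convert from UTC+1).
Carol in UTC: 13:20-15:40, 15:45-20:00 (subtract 1h to convert from UTC+1).
Beatriz ∩ Teo: 17:15-20:10.
Beatriz ∩ Teo ∩ Luca: 18:25-20:10.
Beatriz ∩ Teo ∩ Luca ∩ Oliver: 18:25-20:10.
Beatriz ∩ Teo ∩ Luca ∩ Oliver ∩ Carol: 18:25-20:00.
So the common availability across everyone is 18:25-20:00.
The longest is 18:25-20:00 at 95 minutes.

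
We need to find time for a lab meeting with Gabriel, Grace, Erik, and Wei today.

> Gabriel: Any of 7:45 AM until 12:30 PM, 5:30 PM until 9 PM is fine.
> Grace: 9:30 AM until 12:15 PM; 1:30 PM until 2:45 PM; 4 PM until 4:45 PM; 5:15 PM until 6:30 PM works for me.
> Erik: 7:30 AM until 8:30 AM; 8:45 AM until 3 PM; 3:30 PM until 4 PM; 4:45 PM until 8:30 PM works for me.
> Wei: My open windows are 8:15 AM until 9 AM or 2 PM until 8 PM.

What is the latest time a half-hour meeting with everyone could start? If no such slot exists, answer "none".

18:00

Gabriel ∩ Grace: 09:30-12:15, 17:30-18:30.
Gabriel ∩ Grace ∩ Erik: 09:30-12:15, 17:30-18:30.
Gabriel ∩ Grace ∩ Erik ∩ Wei: 17:30-18:30.
The last common window of at least 30 minutes is 17:30-18:30; a 30-minute meeting can start as late as 18:00 and still end by 18:30.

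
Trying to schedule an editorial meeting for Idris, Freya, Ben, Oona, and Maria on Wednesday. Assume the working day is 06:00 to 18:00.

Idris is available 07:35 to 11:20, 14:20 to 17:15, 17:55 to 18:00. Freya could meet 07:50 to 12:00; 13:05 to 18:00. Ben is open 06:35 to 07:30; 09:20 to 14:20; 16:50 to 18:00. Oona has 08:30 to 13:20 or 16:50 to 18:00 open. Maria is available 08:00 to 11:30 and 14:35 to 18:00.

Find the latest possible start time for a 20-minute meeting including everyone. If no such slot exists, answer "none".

16:55

Idris ∩ Freya: 07:50-11:20, 14:20-17:15, 17:55-18:00.
Idris ∩ Freya ∩ Ben: 09:20-11:20, 16:50-17:15, 17:55-18:00.
Idris ∩ Freya ∩ Ben ∩ Oona: 09:20-11:20, 16:50-17:15, 17:55-18:00.
Idris ∩ Freya ∩ Ben ∩ Oona ∩ Maria: 09:20-11:20, 16:50-17:15, 17:55-18:00.
The last common window of at least 20 minutes is 16:50-17:15; a 20-minute meeting can start as late as 16:55 and still end by 17:15.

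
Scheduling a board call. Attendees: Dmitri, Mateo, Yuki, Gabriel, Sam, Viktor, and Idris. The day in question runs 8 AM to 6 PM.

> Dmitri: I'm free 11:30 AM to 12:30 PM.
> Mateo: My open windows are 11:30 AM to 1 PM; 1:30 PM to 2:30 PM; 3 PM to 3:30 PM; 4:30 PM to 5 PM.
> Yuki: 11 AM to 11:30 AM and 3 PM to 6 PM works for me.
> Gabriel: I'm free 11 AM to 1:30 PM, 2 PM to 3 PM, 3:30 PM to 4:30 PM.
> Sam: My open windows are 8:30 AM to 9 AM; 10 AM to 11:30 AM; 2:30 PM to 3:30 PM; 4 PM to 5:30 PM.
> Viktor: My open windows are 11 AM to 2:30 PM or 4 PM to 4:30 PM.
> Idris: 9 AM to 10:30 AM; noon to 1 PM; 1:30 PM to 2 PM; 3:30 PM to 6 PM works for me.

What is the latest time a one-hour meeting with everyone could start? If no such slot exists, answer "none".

none

Dmitri ∩ Mateo: 11:30-12:30.
Dmitri ∩ Mateo ∩ Yuki: ∅.
Dmitri ∩ Mateo ∩ Yuki ∩ Gabriel: ∅.
Dmitri ∩ Mateo ∩ Yuki ∩ Gabriel ∩ Sam: ∅.
Dmitri ∩ Mateo ∩ Yuki ∩ Gabriel ∩ Sam ∩ Viktor: ∅.
Dmitri ∩ Mateo ∩ Yuki ∩ Gabriel ∩ Sam ∩ Viktor ∩ Idris: ∅.
There is no time when everyone is free.
No common window is at least 60 minutes long.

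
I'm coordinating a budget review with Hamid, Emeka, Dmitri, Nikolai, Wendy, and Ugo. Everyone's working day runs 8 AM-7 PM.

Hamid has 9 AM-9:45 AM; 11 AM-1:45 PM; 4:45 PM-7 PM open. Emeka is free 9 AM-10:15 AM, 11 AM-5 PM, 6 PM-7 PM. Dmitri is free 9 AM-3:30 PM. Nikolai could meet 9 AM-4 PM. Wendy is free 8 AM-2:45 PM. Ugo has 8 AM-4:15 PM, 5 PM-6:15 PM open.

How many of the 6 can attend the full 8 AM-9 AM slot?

2

Wendy and Ugo can make the full 08:00-09:00 slot — that's 2.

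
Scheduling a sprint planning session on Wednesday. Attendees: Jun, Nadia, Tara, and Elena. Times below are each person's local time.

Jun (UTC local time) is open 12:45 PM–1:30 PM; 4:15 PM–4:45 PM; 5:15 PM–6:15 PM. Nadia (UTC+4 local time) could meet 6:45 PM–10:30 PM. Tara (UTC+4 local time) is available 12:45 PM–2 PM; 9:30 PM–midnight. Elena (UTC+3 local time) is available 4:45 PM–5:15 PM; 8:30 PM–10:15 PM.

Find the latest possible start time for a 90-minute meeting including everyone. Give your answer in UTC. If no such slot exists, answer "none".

none

Jun in UTC: 12:45-13:30, 16:15-16:45, 17:15-18:15.
Nadia in UTC: 14:45-18:30 (subtract 4h to convert from UTC+4).
Tara in UTC: 08:45-10:00, 17:30-20:00 (subtract 4h to convert from UTC+4).
Elena in UTC: 13:45-14:15, 17:30-19:15 (subtract 3h to convert from UTC+3).
Jun ∩ Nadia: 16:15-16:45, 17:15-18:15.
Jun ∩ Nadia ∩ Tara: 17:30-18:15.
Jun ∩ Nadia ∩ Tara ∩ Elena: 17:30-18:15.
Those are the intersection windows.
No common window is at least 90 minutes long.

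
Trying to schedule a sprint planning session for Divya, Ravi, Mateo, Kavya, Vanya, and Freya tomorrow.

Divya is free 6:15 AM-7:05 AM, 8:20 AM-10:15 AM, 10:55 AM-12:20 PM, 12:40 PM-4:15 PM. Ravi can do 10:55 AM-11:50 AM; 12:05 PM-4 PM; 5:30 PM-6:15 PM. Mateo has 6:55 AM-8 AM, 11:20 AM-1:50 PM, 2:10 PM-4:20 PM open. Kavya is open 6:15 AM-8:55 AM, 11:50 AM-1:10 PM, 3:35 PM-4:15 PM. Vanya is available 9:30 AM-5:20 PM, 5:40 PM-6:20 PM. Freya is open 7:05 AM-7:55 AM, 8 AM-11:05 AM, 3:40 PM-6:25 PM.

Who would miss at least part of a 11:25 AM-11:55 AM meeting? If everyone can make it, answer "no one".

Divya: free for 11:25-11:55. Ravi: not fully free for 11:25-11:55. Mateo: free for 11:25-11:55. Kavya: not fully free for 11:25-11:55. Vanya: free for 11:25-11:55. Freya: not fully free for 11:25-11:55.

Freya, Kavya, Ravi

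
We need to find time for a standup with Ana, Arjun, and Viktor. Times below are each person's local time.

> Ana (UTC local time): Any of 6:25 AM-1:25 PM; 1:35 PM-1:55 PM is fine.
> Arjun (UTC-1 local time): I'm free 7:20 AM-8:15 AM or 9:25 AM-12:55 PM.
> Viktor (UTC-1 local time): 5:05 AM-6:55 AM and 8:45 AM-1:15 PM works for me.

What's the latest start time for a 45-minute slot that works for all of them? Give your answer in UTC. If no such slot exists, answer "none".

Ana in UTC: 06:25-13:25, 13:35-13:55.
Arjun in UTC: 08:20-09:15, 10:25-13:55 (add 1h to convert from UTC-1).
Viktor in UTC: 06:05-07:55, 09:45-14:15 (add 1h to convert from UTC-1).
Ana ∩ Arjun: 08:20-09:15, 10:25-13:25, 13:35-13:55.
Ana ∩ Arjun ∩ Viktor: 10:25-13:25, 13:35-13:55.
So the common availability across everyone is 10:25-13:25, 13:35-13:55.
The last common window of at least 45 minutes is 10:25-13:25; a 45-minute meeting can start as late as 12:40 and still end by 13:25.

12:40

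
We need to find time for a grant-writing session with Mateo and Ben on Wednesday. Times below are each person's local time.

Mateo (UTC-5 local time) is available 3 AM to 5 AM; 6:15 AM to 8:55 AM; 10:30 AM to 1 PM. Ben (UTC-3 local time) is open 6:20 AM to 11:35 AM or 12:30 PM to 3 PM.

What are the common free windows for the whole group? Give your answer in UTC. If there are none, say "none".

Mateo in UTC: 08:00-10:00, 11:15-13:55, 15:30-18:00 (add 5h to convert from UTC-5).
Ben in UTC: 09:20-14:35, 15:30-18:00 (add 3h to convert from UTC-3).
Mateo ∩ Ben: 09:20-10:00, 11:15-13:55, 15:30-18:00.
Those are the intersection windows.

09:20-10:00, 11:15-13:55, 15:30-18:00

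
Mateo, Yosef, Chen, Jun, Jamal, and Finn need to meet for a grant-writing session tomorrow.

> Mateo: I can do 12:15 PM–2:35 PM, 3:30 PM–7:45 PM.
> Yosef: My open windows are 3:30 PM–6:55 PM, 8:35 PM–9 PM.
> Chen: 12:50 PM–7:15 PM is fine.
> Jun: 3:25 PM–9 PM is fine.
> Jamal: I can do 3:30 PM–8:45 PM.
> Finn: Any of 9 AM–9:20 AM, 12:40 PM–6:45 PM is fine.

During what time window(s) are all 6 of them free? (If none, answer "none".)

15:30-18:45

Mateo ∩ Yosef: 15:30-18:55.
Mateo ∩ Yosef ∩ Chen: 15:30-18:55.
Mateo ∩ Yosef ∩ Chen ∩ Jun: 15:30-18:55.
Mateo ∩ Yosef ∩ Chen ∩ Jun ∩ Jamal: 15:30-18:55.
Mateo ∩ Yosef ∩ Chen ∩ Jun ∩ Jamal ∩ Finn: 15:30-18:45.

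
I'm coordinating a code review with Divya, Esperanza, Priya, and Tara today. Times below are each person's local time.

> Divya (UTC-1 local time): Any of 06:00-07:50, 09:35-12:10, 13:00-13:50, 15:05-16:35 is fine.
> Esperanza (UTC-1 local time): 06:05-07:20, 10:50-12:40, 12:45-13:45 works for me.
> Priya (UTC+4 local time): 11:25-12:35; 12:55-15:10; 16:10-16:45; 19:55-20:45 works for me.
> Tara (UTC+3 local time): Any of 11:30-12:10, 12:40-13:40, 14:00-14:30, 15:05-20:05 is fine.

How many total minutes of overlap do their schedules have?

Divya in UTC: 07:00-08:50, 10:35-13:10, 14:00-14:50, 16:05-17:35 (add 1h to convert from UTC-1).
Esperanza in UTC: 07:05-08:20, 11:50-13:40, 13:45-14:45 (add 1h to convert from UTC-1).
Priya in UTC: 07:25-08:35, 08:55-11:10, 12:10-12:45, 15:55-16:45 (subtract 4h to convert from UTC+4).
Tara in UTC: 08:30-09:10, 09:40-10:40, 11:00-11:30, 12:05-17:05 (subtract 3h to convert from UTC+3).
Divya ∩ Esperanza: 07:05-08:20, 11:50-13:10, 14:00-14:45.
Divya ∩ Esperanza ∩ Priya: 07:25-08:20, 12:10-12:45.
Divya ∩ Esperanza ∩ Priya ∩ Tara: 12:10-12:45.
That's a single block of 35 minutes.

35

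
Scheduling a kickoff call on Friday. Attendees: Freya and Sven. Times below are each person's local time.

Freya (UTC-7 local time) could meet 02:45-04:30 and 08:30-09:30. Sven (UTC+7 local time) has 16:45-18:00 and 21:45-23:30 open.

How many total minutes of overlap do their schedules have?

Freya in UTC: 09:45-11:30, 15:30-16:30 (add 7h to convert from UTC-7).
Sven in UTC: 09:45-11:00, 14:45-16:30 (subtract 7h to convert from UTC+7).
Freya ∩ Sven: 09:45-11:00, 15:30-16:30.
Summing the common windows: 75 + 60 = 135 minutes.

135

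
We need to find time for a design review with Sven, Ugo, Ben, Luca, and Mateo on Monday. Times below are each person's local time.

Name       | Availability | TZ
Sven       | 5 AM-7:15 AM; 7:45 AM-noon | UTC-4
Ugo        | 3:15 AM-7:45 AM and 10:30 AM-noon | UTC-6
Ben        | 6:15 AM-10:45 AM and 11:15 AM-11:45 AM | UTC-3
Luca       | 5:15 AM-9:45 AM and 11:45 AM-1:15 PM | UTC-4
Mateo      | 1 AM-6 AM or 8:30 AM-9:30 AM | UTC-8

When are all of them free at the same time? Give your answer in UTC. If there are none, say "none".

Sven in UTC: 09:00-11:15, 11:45-16:00 (add 4h to convert from UTC-4).
Ugo in UTC: 09:15-13:45, 16:30-18:00 (add 6h to convert from UTC-6).
Ben in UTC: 09:15-13:45, 14:15-14:45 (add 3h to convert from UTC-3).
Luca in UTC: 09:15-13:45, 15:45-17:15 (add 4h to convert from UTC-4).
Mateo in UTC: 09:00-14:00, 16:30-17:30 (add 8h to convert from UTC-8).
Sven ∩ Ugo: 09:15-11:15, 11:45-13:45.
Sven ∩ Ugo ∩ Ben: 09:15-11:15, 11:45-13:45.
Sven ∩ Ugo ∩ Ben ∩ Luca: 09:15-11:15, 11:45-13:45.
Sven ∩ Ugo ∩ Ben ∩ Luca ∩ Mateo: 09:15-11:15, 11:45-13:45.

09:15-11:15, 11:45-13:45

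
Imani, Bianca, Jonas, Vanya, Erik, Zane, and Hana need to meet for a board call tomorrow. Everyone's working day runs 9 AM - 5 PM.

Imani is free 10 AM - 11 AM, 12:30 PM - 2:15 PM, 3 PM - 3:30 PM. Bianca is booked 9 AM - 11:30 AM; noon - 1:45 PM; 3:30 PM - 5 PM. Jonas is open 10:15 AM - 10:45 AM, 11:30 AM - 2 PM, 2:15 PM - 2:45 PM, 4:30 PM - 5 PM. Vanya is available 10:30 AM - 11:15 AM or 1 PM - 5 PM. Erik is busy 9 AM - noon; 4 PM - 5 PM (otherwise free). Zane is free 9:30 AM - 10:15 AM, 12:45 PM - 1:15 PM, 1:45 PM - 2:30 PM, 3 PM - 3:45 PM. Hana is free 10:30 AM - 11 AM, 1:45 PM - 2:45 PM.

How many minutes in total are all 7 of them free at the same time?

15

Imani free: 10:00-11:00, 12:30-14:15, 15:00-15:30.
Bianca free: 11:30-12:00, 13:45-15:30 (invert busy blocks within the working day).
Jonas free: 10:15-10:45, 11:30-14:00, 14:15-14:45, 16:30-17:00.
Vanya free: 10:30-11:15, 13:00-17:00.
Erik free: 12:00-16:00 (invert busy blocks within the working day).
Zane free: 09:30-10:15, 12:45-13:15, 13:45-14:30, 15:00-15:45.
Hana free: 10:30-11:00, 13:45-14:45.
Imani ∩ Bianca: 13:45-14:15, 15:00-15:30.
Imani ∩ Bianca ∩ Jonas: 13:45-14:00.
Imani ∩ Bianca ∩ Jonas ∩ Vanya: 13:45-14:00.
Imani ∩ Bianca ∩ Jonas ∩ Vanya ∩ Erik: 13:45-14:00.
Imani ∩ Bianca ∩ Jonas ∩ Vanya ∩ Erik ∩ Zane: 13:45-14:00.
Imani ∩ Bianca ∩ Jonas ∩ Vanya ∩ Erik ∩ Zane ∩ Hana: 13:45-14:00.
That's a single block of 15 minutes.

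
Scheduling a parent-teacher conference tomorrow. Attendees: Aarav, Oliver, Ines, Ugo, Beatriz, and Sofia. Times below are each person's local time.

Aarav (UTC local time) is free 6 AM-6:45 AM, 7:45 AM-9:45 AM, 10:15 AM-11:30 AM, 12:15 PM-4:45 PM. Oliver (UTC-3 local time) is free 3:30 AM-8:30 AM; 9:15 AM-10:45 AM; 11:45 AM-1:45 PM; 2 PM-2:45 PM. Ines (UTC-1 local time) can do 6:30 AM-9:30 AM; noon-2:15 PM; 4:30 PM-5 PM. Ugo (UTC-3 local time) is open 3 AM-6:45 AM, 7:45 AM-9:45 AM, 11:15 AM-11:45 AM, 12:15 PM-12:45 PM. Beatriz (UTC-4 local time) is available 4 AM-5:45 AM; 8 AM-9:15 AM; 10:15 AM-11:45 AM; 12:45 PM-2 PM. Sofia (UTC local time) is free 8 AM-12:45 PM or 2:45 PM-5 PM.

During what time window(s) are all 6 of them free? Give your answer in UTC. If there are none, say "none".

08:00-09:45

Aarav in UTC: 06:00-06:45, 07:45-09:45, 10:15-11:30, 12:15-16:45.
Oliver in UTC: 06:30-11:30, 12:15-13:45, 14:45-16:45, 17:00-17:45 (add 3h to convert from UTC-3).
Ines in UTC: 07:30-10:30, 13:00-15:15, 17:30-18:00 (add 1h to convert from UTC-1).
Ugo in UTC: 06:00-09:45, 10:45-12:45, 14:15-14:45, 15:15-15:45 (add 3h to convert from UTC-3).
Beatriz in UTC: 08:00-09:45, 12:00-13:15, 14:15-15:45, 16:45-18:00 (add 4h to convert from UTC-4).
Sofia in UTC: 08:00-12:45, 14:45-17:00.
Aarav ∩ Oliver: 06:30-06:45, 07:45-09:45, 10:15-11:30, 12:15-13:45, 14:45-16:45.
Aarav ∩ Oliver ∩ Ines: 07:45-09:45, 10:15-10:30, 13:00-13:45, 14:45-15:15.
Aarav ∩ Oliver ∩ Ines ∩ Ugo: 07:45-09:45.
Aarav ∩ Oliver ∩ Ines ∩ Ugo ∩ Beatriz: 08:00-09:45.
Aarav ∩ Oliver ∩ Ines ∩ Ugo ∩ Beatriz ∩ Sofia: 08:00-09:45.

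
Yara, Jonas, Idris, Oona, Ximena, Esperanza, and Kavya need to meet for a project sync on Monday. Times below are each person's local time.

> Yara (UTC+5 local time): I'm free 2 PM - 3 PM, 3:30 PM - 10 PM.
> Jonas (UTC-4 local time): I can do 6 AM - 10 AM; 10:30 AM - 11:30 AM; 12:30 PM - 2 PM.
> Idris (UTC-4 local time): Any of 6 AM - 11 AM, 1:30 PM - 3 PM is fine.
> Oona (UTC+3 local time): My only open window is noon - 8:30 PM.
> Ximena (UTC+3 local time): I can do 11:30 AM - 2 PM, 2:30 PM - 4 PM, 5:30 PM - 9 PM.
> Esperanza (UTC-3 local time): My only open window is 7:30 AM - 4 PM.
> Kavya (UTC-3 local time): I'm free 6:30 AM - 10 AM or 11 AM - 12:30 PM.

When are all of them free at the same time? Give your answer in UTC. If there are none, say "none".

Yara in UTC: 09:00-10:00, 10:30-17:00 (subtract 5h to convert from UTC+5).
Jonas in UTC: 10:00-14:00, 14:30-15:30, 16:30-18:00 (add 4h to convert from UTC-4).
Idris in UTC: 10:00-15:00, 17:30-19:00 (add 4h to convert from UTC-4).
Oona in UTC: 09:00-17:30 (subtract 3h to convert from UTC+3).
Ximena in UTC: 08:30-11:00, 11:30-13:00, 14:30-18:00 (subtract 3h to convert from UTC+3).
Esperanza in UTC: 10:30-19:00 (add 3h to convert from UTC-3).
Kavya in UTC: 09:30-13:00, 14:00-15:30 (add 3h to convert from UTC-3).
Yara ∩ Jonas: 10:30-14:00, 14:30-15:30, 16:30-17:00.
Yara ∩ Jonas ∩ Idris: 10:30-14:00, 14:30-15:00.
Yara ∩ Jonas ∩ Idris ∩ Oona: 10:30-14:00, 14:30-15:00.
Yara ∩ Jonas ∩ Idris ∩ Oona ∩ Ximena: 10:30-11:00, 11:30-13:00, 14:30-15:00.
Yara ∩ Jonas ∩ Idris ∩ Oona ∩ Ximena ∩ Esperanza: 10:30-11:00, 11:30-13:00, 14:30-15:00.
Yara ∩ Jonas ∩ Idris ∩ Oona ∩ Ximena ∩ Esperanza ∩ Kavya: 10:30-11:00, 11:30-13:00, 14:30-15:00.

10:30-11:00, 11:30-13:00, 14:30-15:00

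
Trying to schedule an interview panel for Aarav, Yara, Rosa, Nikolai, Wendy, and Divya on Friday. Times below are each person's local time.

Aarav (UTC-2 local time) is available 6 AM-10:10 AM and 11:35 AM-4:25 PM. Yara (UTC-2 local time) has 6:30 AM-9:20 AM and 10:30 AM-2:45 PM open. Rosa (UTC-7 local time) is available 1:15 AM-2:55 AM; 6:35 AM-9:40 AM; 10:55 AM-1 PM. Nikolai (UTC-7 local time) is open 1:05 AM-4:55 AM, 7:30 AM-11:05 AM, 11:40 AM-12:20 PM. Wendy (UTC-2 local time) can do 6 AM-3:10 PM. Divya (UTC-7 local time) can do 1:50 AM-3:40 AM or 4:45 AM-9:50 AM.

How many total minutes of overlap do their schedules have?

Aarav in UTC: 08:00-12:10, 13:35-18:25 (add 2h to convert from UTC-2).
Yara in UTC: 08:30-11:20, 12:30-16:45 (add 2h to convert from UTC-2).
Rosa in UTC: 08:15-09:55, 13:35-16:40, 17:55-20:00 (add 7h to convert from UTC-7).
Nikolai in UTC: 08:05-11:55, 14:30-18:05, 18:40-19:20 (add 7h to convert from UTC-7).
Wendy in UTC: 08:00-17:10 (add 2h to convert from UTC-2).
Divya in UTC: 08:50-10:40, 11:45-16:50 (add 7h to convert from UTC-7).
Aarav ∩ Yara: 08:30-11:20, 13:35-16:45.
Aarav ∩ Yara ∩ Rosa: 08:30-09:55, 13:35-16:40.
Aarav ∩ Yara ∩ Rosa ∩ Nikolai: 08:30-09:55, 14:30-16:40.
Aarav ∩ Yara ∩ Rosa ∩ Nikolai ∩ Wendy: 08:30-09:55, 14:30-16:40.
Aarav ∩ Yara ∩ Rosa ∩ Nikolai ∩ Wendy ∩ Divya: 08:50-09:55, 14:30-16:40.
So the common availability across everyone is 08:50-09:55, 14:30-16:40.
Summing the common windows: 65 + 130 = 195 minutes.

195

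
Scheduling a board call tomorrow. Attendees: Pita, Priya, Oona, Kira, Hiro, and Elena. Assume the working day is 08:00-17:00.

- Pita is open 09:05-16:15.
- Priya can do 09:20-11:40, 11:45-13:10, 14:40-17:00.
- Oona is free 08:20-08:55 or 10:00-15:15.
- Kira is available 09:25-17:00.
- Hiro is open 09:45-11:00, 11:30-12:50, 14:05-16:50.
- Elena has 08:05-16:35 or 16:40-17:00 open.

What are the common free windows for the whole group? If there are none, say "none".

10:00-11:00, 11:30-11:40, 11:45-12:50, 14:40-15:15

Pita ∩ Priya: 09:20-11:40, 11:45-13:10, 14:40-16:15.
Pita ∩ Priya ∩ Oona: 10:00-11:40, 11:45-13:10, 14:40-15:15.
Pita ∩ Priya ∩ Oona ∩ Kira: 10:00-11:40, 11:45-13:10, 14:40-15:15.
Pita ∩ Priya ∩ Oona ∩ Kira ∩ Hiro: 10:00-11:00, 11:30-11:40, 11:45-12:50, 14:40-15:15.
Pita ∩ Priya ∩ Oona ∩ Kira ∩ Hiro ∩ Elena: 10:00-11:00, 11:30-11:40, 11:45-12:50, 14:40-15:15.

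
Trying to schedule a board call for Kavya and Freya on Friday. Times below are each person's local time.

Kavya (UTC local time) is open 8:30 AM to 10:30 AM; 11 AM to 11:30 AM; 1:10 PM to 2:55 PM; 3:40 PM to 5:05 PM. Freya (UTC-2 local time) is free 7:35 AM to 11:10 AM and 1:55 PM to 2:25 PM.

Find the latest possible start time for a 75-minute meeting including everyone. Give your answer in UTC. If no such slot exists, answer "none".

Kavya in UTC: 08:30-10:30, 11:00-11:30, 13:10-14:55, 15:40-17:05.
Freya in UTC: 09:35-13:10, 15:55-16:25 (add 2h to convert from UTC-2).
Kavya ∩ Freya: 09:35-10:30, 11:00-11:30, 15:55-16:25.
No common window is at least 75 minutes long.

none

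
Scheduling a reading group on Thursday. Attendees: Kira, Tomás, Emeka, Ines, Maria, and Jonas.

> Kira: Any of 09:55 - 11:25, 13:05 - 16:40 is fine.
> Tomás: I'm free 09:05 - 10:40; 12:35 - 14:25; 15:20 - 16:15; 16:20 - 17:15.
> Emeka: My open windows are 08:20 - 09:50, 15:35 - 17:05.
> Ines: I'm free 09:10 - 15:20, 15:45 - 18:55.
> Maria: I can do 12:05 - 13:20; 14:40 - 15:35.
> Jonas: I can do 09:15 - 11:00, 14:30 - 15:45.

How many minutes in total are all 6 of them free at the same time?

Kira ∩ Tomás: 09:55-10:40, 13:05-14:25, 15:20-16:15, 16:20-16:40.
Kira ∩ Tomás ∩ Emeka: 15:35-16:15, 16:20-16:40.
Kira ∩ Tomás ∩ Emeka ∩ Ines: 15:45-16:15, 16:20-16:40.
Kira ∩ Tomás ∩ Emeka ∩ Ines ∩ Maria: ∅.
Kira ∩ Tomás ∩ Emeka ∩ Ines ∩ Maria ∩ Jonas: ∅.
There is no time when everyone is free.
There is no common window, so the total is 0 minutes.

0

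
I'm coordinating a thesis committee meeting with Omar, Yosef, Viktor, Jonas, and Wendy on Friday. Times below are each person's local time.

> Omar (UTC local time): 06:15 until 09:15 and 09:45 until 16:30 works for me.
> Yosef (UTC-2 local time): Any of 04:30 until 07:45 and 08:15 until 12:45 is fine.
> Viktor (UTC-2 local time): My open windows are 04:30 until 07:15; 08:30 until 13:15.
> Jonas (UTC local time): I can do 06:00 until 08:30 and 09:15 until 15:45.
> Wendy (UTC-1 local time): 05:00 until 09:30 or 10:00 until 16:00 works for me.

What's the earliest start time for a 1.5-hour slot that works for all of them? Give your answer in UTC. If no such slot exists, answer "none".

06:30

Omar in UTC: 06:15-09:15, 09:45-16:30.
Yosef in UTC: 06:30-09:45, 10:15-14:45 (add 2h to convert from UTC-2).
Viktor in UTC: 06:30-09:15, 10:30-15:15 (add 2h to convert from UTC-2).
Jonas in UTC: 06:00-08:30, 09:15-15:45.
Wendy in UTC: 06:00-10:30, 11:00-17:00 (add 1h to convert from UTC-1).
Omar ∩ Yosef: 06:30-09:15, 10:15-14:45.
Omar ∩ Yosef ∩ Viktor: 06:30-09:15, 10:30-14:45.
Omar ∩ Yosef ∩ Viktor ∩ Jonas: 06:30-08:30, 10:30-14:45.
Omar ∩ Yosef ∩ Viktor ∩ Jonas ∩ Wendy: 06:30-08:30, 11:00-14:45.
Those are the intersection windows.
The first common window of at least 90 minutes is 06:30-08:30, so the earliest start is 06:30.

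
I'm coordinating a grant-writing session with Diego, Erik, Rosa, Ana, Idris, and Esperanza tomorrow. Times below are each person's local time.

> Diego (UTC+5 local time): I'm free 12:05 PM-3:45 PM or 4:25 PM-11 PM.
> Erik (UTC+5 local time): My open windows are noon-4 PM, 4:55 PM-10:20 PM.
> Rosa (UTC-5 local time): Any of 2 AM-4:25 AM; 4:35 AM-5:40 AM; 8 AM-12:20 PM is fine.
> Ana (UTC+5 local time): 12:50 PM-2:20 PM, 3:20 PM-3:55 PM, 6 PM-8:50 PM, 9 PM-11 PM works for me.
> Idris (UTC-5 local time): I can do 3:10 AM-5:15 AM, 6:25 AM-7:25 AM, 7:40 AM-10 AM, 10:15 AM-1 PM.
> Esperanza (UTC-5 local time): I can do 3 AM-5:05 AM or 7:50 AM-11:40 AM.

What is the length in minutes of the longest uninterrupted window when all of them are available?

Diego in UTC: 07:05-10:45, 11:25-18:00 (subtract 5h to convert from UTC+5).
Erik in UTC: 07:00-11:00, 11:55-17:20 (subtract 5h to convert from UTC+5).
Rosa in UTC: 07:00-09:25, 09:35-10:40, 13:00-17:20 (add 5h to convert from UTC-5).
Ana in UTC: 07:50-09:20, 10:20-10:55, 13:00-15:50, 16:00-18:00 (subtract 5h to convert from UTC+5).
Idris in UTC: 08:10-10:15, 11:25-12:25, 12:40-15:00, 15:15-18:00 (add 5h to convert from UTC-5).
Esperanza in UTC: 08:00-10:05, 12:50-16:40 (add 5h to convert from UTC-5).
Diego ∩ Erik: 07:05-10:45, 11:55-17:20.
Diego ∩ Erik ∩ Rosa: 07:05-09:25, 09:35-10:40, 13:00-17:20.
Diego ∩ Erik ∩ Rosa ∩ Ana: 07:50-09:20, 10:20-10:40, 13:00-15:50, 16:00-17:20.
Diego ∩ Erik ∩ Rosa ∩ Ana ∩ Idris: 08:10-09:20, 13:00-15:00, 15:15-15:50, 16:00-17:20.
Diego ∩ Erik ∩ Rosa ∩ Ana ∩ Idris ∩ Esperanza: 08:10-09:20, 13:00-15:00, 15:15-15:50, 16:00-16:40.
The longest is 13:00-15:00 at 120 minutes.

120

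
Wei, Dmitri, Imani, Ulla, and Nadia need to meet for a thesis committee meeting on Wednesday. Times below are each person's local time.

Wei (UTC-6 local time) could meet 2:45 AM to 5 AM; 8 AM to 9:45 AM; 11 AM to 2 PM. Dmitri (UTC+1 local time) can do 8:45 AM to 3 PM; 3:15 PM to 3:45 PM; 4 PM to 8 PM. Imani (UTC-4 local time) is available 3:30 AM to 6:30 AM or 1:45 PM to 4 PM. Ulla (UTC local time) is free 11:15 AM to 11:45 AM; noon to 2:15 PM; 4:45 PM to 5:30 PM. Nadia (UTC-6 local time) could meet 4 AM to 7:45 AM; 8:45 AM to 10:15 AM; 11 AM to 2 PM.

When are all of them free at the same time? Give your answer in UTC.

Wei in UTC: 08:45-11:00, 14:00-15:45, 17:00-20:00 (add 6h to convert from UTC-6).
Dmitri in UTC: 07:45-14:00, 14:15-14:45, 15:00-19:00 (subtract 1h to convert from UTC+1).
Imani in UTC: 07:30-10:30, 17:45-20:00 (add 4h to convert from UTC-4).
Ulla in UTC: 11:15-11:45, 12:00-14:15, 16:45-17:30.
Nadia in UTC: 10:00-13:45, 14:45-16:15, 17:00-20:00 (add 6h to convert from UTC-6).
Wei ∩ Dmitri: 08:45-11:00, 14:15-14:45, 15:00-15:45, 17:00-19:00.
Wei ∩ Dmitri ∩ Imani: 08:45-10:30, 17:45-19:00.
Wei ∩ Dmitri ∩ Imani ∩ Ulla: ∅.
Wei ∩ Dmitri ∩ Imani ∩ Ulla ∩ Nadia: ∅.
There is no time when everyone is free.

none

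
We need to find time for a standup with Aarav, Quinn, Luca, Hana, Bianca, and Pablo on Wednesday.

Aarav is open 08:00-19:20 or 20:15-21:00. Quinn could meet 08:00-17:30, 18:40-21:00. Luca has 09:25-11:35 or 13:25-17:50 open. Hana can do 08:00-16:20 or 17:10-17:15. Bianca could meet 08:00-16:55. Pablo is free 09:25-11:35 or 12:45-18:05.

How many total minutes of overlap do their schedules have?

305

Aarav ∩ Quinn: 08:00-17:30, 18:40-19:20, 20:15-21:00.
Aarav ∩ Quinn ∩ Luca: 09:25-11:35, 13:25-17:30.
Aarav ∩ Quinn ∩ Luca ∩ Hana: 09:25-11:35, 13:25-16:20, 17:10-17:15.
Aarav ∩ Quinn ∩ Luca ∩ Hana ∩ Bianca: 09:25-11:35, 13:25-16:20.
Aarav ∩ Quinn ∩ Luca ∩ Hana ∩ Bianca ∩ Pablo: 09:25-11:35, 13:25-16:20.
Summing the common windows: 130 + 175 = 305 minutes.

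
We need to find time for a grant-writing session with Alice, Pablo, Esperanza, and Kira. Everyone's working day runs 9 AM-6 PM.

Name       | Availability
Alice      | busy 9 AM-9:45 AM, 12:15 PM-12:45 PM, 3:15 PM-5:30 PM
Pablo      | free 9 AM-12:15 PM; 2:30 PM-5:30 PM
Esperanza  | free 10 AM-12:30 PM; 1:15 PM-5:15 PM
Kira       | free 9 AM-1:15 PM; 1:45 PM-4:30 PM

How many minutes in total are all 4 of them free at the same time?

180

Alice free: 09:45-12:15, 12:45-15:15, 17:30-18:00 (invert busy blocks within the working day).
Pablo free: 09:00-12:15, 14:30-17:30.
Esperanza free: 10:00-12:30, 13:15-17:15.
Kira free: 09:00-13:15, 13:45-16:30.
Alice ∩ Pablo: 09:45-12:15, 14:30-15:15.
Alice ∩ Pablo ∩ Esperanza: 10:00-12:15, 14:30-15:15.
Alice ∩ Pablo ∩ Esperanza ∩ Kira: 10:00-12:15, 14:30-15:15.
Summing the common windows: 135 + 45 = 180 minutes.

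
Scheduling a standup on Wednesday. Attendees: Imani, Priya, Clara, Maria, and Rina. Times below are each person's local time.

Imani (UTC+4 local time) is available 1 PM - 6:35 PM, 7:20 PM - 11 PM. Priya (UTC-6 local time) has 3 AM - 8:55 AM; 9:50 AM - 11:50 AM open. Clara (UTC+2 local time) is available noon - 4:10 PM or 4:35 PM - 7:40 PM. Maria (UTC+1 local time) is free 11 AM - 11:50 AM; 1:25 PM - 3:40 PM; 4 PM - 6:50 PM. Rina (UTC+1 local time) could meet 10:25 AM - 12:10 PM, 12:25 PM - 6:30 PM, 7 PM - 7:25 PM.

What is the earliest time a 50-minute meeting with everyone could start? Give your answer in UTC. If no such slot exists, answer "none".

10:00

Imani in UTC: 09:00-14:35, 15:20-19:00 (subtract 4h to convert from UTC+4).
Priya in UTC: 09:00-14:55, 15:50-17:50 (add 6h to convert from UTC-6).
Clara in UTC: 10:00-14:10, 14:35-17:40 (subtract 2h to convert from UTC+2).
Maria in UTC: 10:00-10:50, 12:25-14:40, 15:00-17:50 (subtract 1h to convert from UTC+1).
Rina in UTC: 09:25-11:10, 11:25-17:30, 18:00-18:25 (subtract 1h to convert from UTC+1).
Imani ∩ Priya: 09:00-14:35, 15:50-17:50.
Imani ∩ Priya ∩ Clara: 10:00-14:10, 15:50-17:40.
Imani ∩ Priya ∩ Clara ∩ Maria: 10:00-10:50, 12:25-14:10, 15:50-17:40.
Imani ∩ Priya ∩ Clara ∩ Maria ∩ Rina: 10:00-10:50, 12:25-14:10, 15:50-17:30.
Those are the intersection windows.
The first common window of at least 50 minutes is 10:00-10:50, so the earliest start is 10:00.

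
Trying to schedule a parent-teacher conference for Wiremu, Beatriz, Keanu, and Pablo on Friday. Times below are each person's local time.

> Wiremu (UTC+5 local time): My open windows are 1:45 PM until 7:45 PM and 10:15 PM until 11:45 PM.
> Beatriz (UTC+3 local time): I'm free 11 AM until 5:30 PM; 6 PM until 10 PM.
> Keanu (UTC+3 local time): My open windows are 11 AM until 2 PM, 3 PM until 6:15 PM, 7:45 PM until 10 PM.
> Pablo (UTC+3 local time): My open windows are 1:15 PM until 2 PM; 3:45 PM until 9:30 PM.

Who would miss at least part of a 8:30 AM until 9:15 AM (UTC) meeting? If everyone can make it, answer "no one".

Pablo, Wiremu

Wiremu in UTC: 08:45-14:45, 17:15-18:45 (subtract 5h to convert from UTC+5).
Beatriz in UTC: 08:00-14:30, 15:00-19:00 (subtract 3h to convert from UTC+3).
Keanu in UTC: 08:00-11:00, 12:00-15:15, 16:45-19:00 (subtract 3h to convert from UTC+3).
Pablo in UTC: 10:15-11:00, 12:45-18:30 (subtract 3h to convert from UTC+3).
Wiremu: not fully free for 08:30-09:15. Beatriz: free for 08:30-09:15. Keanu: free for 08:30-09:15. Pablo: not fully free for 08:30-09:15.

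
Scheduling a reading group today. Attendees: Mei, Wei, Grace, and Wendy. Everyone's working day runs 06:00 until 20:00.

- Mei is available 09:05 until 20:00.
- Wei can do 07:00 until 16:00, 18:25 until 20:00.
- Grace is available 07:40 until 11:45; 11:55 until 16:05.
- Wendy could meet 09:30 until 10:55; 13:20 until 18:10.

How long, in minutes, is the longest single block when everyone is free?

160

Mei ∩ Wei: 09:05-16:00, 18:25-20:00.
Mei ∩ Wei ∩ Grace: 09:05-11:45, 11:55-16:00.
Mei ∩ Wei ∩ Grace ∩ Wendy: 09:30-10:55, 13:20-16:00.
The longest is 13:20-16:00 at 160 minutes.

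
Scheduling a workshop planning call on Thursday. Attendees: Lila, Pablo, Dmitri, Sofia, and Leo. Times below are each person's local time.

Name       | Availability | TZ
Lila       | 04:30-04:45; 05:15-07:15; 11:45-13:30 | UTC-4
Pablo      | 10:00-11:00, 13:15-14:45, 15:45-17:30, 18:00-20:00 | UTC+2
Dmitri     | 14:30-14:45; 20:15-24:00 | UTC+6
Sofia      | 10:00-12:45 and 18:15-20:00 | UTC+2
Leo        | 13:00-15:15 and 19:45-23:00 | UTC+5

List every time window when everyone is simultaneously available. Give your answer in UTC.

Lila in UTC: 08:30-08:45, 09:15-11:15, 15:45-17:30 (add 4h to convert from UTC-4).
Pablo in UTC: 08:00-09:00, 11:15-12:45, 13:45-15:30, 16:00-18:00 (subtract 2h to convert from UTC+2).
Dmitri in UTC: 08:30-08:45, 14:15-18:00 (subtract 6h to convert from UTC+6).
Sofia in UTC: 08:00-10:45, 16:15-18:00 (subtract 2h to convert from UTC+2).
Leo in UTC: 08:00-10:15, 14:45-18:00 (subtract 5h to convert from UTC+5).
Lila ∩ Pablo: 08:30-08:45, 16:00-17:30.
Lila ∩ Pablo ∩ Dmitri: 08:30-08:45, 16:00-17:30.
Lila ∩ Pablo ∩ Dmitri ∩ Sofia: 08:30-08:45, 16:15-17:30.
Lila ∩ Pablo ∩ Dmitri ∩ Sofia ∩ Leo: 08:30-08:45, 16:15-17:30.
Those are the intersection windows.

08:30-08:45, 16:15-17:30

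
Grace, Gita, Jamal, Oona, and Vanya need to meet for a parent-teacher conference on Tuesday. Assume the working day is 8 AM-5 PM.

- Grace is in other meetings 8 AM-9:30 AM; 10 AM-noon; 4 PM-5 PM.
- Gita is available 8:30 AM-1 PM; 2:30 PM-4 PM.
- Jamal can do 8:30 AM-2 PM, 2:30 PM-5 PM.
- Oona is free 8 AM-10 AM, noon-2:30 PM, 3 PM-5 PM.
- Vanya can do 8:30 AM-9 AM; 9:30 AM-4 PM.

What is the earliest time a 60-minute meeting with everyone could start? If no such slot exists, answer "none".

12:00

Grace free: 09:30-10:00, 12:00-16:00 (invert busy blocks within the working day).
Gita free: 08:30-13:00, 14:30-16:00.
Jamal free: 08:30-14:00, 14:30-17:00.
Oona free: 08:00-10:00, 12:00-14:30, 15:00-17:00.
Vanya free: 08:30-09:00, 09:30-16:00.
Grace ∩ Gita: 09:30-10:00, 12:00-13:00, 14:30-16:00.
Grace ∩ Gita ∩ Jamal: 09:30-10:00, 12:00-13:00, 14:30-16:00.
Grace ∩ Gita ∩ Jamal ∩ Oona: 09:30-10:00, 12:00-13:00, 15:00-16:00.
Grace ∩ Gita ∩ Jamal ∩ Oona ∩ Vanya: 09:30-10:00, 12:00-13:00, 15:00-16:00.
The first common window of at least 60 minutes is 12:00-13:00, so the earliest start is 12:00.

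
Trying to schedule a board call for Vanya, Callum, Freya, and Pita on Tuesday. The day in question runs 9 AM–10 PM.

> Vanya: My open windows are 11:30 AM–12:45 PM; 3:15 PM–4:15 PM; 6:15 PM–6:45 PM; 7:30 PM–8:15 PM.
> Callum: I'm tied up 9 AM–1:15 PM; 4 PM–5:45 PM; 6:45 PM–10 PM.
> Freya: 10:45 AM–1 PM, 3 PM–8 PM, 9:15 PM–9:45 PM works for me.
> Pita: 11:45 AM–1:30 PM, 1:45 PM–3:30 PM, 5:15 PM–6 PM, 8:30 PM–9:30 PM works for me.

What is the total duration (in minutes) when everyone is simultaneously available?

15

Vanya free: 11:30-12:45, 15:15-16:15, 18:15-18:45, 19:30-20:15.
Callum free: 13:15-16:00, 17:45-18:45 (invert busy blocks within the working day).
Freya free: 10:45-13:00, 15:00-20:00, 21:15-21:45.
Pita free: 11:45-13:30, 13:45-15:30, 17:15-18:00, 20:30-21:30.
Vanya ∩ Callum: 15:15-16:00, 18:15-18:45.
Vanya ∩ Callum ∩ Freya: 15:15-16:00, 18:15-18:45.
Vanya ∩ Callum ∩ Freya ∩ Pita: 15:15-15:30.
So the common availability across everyone is 15:15-15:30.
That's a single block of 15 minutes.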